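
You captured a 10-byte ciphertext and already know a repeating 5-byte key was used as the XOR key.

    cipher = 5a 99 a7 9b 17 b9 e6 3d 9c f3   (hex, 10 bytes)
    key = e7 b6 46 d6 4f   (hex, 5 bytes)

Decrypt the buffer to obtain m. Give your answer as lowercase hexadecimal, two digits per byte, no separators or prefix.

bd2fe14d585e507b4abc

The 5-byte key repeats, so the effective keystream is e7 b6 46 d6 4f e7 b6 46 d6 4f.
byte 0: 5a xor e7 = bd
byte 1: 99 xor b6 = 2f
byte 2: a7 xor 46 = e1
byte 3: 9b xor d6 = 4d
byte 4: 17 xor 4f = 58
byte 5: b9 xor e7 = 5e
byte 6: e6 xor b6 = 50
byte 7: 3d xor 46 = 7b
byte 8: 9c xor d6 = 4a
byte 9: f3 xor 4f = bc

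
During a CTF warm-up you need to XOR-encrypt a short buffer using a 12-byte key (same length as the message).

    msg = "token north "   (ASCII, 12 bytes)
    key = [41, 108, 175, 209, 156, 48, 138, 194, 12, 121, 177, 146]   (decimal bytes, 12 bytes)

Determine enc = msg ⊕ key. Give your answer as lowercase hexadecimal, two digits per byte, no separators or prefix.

XOR is its own inverse, so applying the key byte-wise gives the result directly.
116 xor  41 =  93
111 xor 108 =   3
107 xor 175 = 196
101 xor 209 = 180
110 xor 156 = 242
 32 xor  48 =  16
110 xor 138 = 228
111 xor 194 = 173
114 xor  12 = 126
116 xor 121 =  13
104 xor 177 = 217
 32 xor 146 = 178

5d03c4b4f210e4ad7e0dd9b2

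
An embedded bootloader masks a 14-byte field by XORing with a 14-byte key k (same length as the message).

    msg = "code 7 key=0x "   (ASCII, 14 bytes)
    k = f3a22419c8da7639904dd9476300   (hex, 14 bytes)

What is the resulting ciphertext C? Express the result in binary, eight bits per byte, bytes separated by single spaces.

10010000 11001101 01000000 01111100 11101000 11101101 01010110 01010010 11110101 00110100 11100100 01110111 00011011 00100000

63 XOR f3 = 90
6f XOR a2 = cd
64 XOR 24 = 40
65 XOR 19 = 7c
20 XOR c8 = e8
37 XOR da = ed
20 XOR 76 = 56
6b XOR 39 = 52
65 XOR 90 = f5
79 XOR 4d = 34
3d XOR d9 = e4
30 XOR 47 = 77
78 XOR 63 = 1b
20 XOR 00 = 20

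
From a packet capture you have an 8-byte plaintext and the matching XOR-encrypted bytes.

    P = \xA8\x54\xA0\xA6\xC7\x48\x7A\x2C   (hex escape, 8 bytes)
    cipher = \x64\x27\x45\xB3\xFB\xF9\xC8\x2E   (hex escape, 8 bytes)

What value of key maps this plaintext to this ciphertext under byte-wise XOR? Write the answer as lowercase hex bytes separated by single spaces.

cc 73 e5 15 3c b1 b2 02

Since cipher = P ⊕ key, XORing both sides with P gives key = P ⊕ cipher.
byte 0: a8 xor 64 = cc
byte 1: 54 xor 27 = 73
byte 2: a0 xor 45 = e5
byte 3: a6 xor b3 = 15
byte 4: c7 xor fb = 3c
byte 5: 48 xor f9 = b1
byte 6: 7a xor c8 = b2
byte 7: 2c xor 2e = 02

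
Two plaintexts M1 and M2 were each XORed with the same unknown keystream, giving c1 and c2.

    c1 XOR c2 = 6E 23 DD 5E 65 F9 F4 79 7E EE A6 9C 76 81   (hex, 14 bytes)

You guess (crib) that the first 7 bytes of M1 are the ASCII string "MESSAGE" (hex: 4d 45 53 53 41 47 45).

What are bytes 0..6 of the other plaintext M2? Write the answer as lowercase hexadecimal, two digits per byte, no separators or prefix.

23668e0d24beb1

Since c1 ⊕ c2 = M1 ⊕ M2, XORing with the guessed M1 bytes yields the corresponding M2 bytes: M2 = (c1 ⊕ c2) ⊕ M1.
01101110 ^ 01001101 = 00100011
00100011 ^ 01000101 = 01100110
11011101 ^ 01010011 = 10001110
01011110 ^ 01010011 = 00001101
01100101 ^ 01000001 = 00100100
11111001 ^ 01000111 = 10111110
11110100 ^ 01000101 = 10110001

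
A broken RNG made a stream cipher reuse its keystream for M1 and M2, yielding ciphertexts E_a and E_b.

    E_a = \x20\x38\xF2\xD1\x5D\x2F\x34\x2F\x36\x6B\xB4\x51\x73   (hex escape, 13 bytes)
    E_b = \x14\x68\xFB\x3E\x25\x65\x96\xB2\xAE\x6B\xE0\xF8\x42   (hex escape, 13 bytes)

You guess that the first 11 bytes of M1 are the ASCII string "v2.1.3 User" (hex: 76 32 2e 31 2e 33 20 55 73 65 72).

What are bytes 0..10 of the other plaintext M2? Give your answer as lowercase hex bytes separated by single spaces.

42 62 27 de 56 79 82 c8 eb 65 26

First, E_a ⊕ E_b = (M1 ⊕ K) ⊕ (M2 ⊕ K) = M1 ⊕ M2, so the key drops out. Then M2 = (M1 ⊕ M2) ⊕ M1 over the first 11 bytes.
byte 0: (20 ⊕ 14) ⊕ 76 = 34 ⊕ 76 = 42
byte 1: (38 ⊕ 68) ⊕ 32 = 50 ⊕ 32 = 62
byte 2: (f2 ⊕ fb) ⊕ 2e = 09 ⊕ 2e = 27
byte 3: (d1 ⊕ 3e) ⊕ 31 = ef ⊕ 31 = de
byte 4: (5d ⊕ 25) ⊕ 2e = 78 ⊕ 2e = 56
byte 5: (2f ⊕ 65) ⊕ 33 = 4a ⊕ 33 = 79
byte 6: (34 ⊕ 96) ⊕ 20 = a2 ⊕ 20 = 82
byte 7: (2f ⊕ b2) ⊕ 55 = 9d ⊕ 55 = c8
byte 8: (36 ⊕ ae) ⊕ 73 = 98 ⊕ 73 = eb
byte 9: (6b ⊕ 6b) ⊕ 65 = 00 ⊕ 65 = 65
byte 10: (b4 ⊕ e0) ⊕ 72 = 54 ⊕ 72 = 26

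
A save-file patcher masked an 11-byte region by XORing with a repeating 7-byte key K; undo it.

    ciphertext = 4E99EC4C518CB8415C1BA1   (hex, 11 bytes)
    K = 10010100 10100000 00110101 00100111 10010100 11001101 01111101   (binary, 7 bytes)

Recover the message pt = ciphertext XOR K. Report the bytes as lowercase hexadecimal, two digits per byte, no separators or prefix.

The 7-byte key repeats, so the effective keystream is 94 a0 35 27 94 cd 7d 94 a0 35 27.
byte 0: 01001110 ⊕ 10010100 = 11011010
byte 1: 10011001 ⊕ 10100000 = 00111001
byte 2: 11101100 ⊕ 00110101 = 11011001
byte 3: 01001100 ⊕ 00100111 = 01101011
byte 4: 01010001 ⊕ 10010100 = 11000101
byte 5: 10001100 ⊕ 11001101 = 01000001
byte 6: 10111000 ⊕ 01111101 = 11000101
byte 7: 01000001 ⊕ 10010100 = 11010101
byte 8: 01011100 ⊕ 10100000 = 11111100
byte 9: 00011011 ⊕ 00110101 = 00101110
byte 10: 10100001 ⊕ 00100111 = 10000110

da39d96bc541c5d5fc2e86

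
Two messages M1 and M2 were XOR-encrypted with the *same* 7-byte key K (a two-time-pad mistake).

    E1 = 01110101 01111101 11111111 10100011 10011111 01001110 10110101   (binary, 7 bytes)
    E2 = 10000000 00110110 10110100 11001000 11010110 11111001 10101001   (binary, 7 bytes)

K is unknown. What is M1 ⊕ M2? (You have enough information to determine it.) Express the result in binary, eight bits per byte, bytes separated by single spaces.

E1 ⊕ E2 = (M1 ⊕ K) ⊕ (M2 ⊕ K) = M1 ⊕ M2 — the shared key cancels under XOR.
byte 0: 01110101 ^ 10000000 = 11110101
byte 1: 01111101 ^ 00110110 = 01001011
byte 2: 11111111 ^ 10110100 = 01001011
byte 3: 10100011 ^ 11001000 = 01101011
byte 4: 10011111 ^ 11010110 = 01001001
byte 5: 01001110 ^ 11111001 = 10110111
byte 6: 10110101 ^ 10101001 = 00011100

11110101 01001011 01001011 01101011 01001001 10110111 00011100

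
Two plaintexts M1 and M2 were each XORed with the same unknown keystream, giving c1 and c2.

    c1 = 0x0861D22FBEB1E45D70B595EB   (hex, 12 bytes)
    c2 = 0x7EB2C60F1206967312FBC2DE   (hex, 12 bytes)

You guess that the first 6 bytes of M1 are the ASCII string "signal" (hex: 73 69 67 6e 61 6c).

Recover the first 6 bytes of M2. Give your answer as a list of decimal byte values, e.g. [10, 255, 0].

[5, 186, 115, 78, 205, 219]

First, c1 ⊕ c2 = (M1 ⊕ K) ⊕ (M2 ⊕ K) = M1 ⊕ M2, so the key drops out. Then M2 = (M1 ⊕ M2) ⊕ M1 over the first 6 bytes.
byte 0: (08 ⊕ 7e) ⊕ 73 = 76 ⊕ 73 = 05
byte 1: (61 ⊕ b2) ⊕ 69 = d3 ⊕ 69 = ba
byte 2: (d2 ⊕ c6) ⊕ 67 = 14 ⊕ 67 = 73
byte 3: (2f ⊕ 0f) ⊕ 6e = 20 ⊕ 6e = 4e
byte 4: (be ⊕ 12) ⊕ 61 = ac ⊕ 61 = cd
byte 5: (b1 ⊕ 06) ⊕ 6c = b7 ⊕ 6c = db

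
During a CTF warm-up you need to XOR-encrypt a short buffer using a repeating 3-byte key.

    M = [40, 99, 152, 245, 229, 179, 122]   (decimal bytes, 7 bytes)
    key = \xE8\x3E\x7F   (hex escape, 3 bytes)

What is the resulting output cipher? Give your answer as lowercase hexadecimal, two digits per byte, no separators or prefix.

The 3-byte key repeats, so the effective keystream is e8 3e 7f e8 3e 7f e8.
byte 0: 28 XOR e8 = c0
byte 1: 63 XOR 3e = 5d
byte 2: 98 XOR 7f = e7
byte 3: f5 XOR e8 = 1d
byte 4: e5 XOR 3e = db
byte 5: b3 XOR 7f = cc
byte 6: 7a XOR e8 = 92

c05de71ddbcc92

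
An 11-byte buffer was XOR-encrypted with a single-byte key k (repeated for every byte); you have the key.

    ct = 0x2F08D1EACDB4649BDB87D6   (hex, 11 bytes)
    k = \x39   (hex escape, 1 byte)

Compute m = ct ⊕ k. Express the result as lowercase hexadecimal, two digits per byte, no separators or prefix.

1631e8d3f48d5da2e2beef

The 1-byte key repeats, so the effective keystream is 39 39 39 39 39 39 39 39 39 39 39.
byte 0: 2f xor 39 = 16
byte 1: 08 xor 39 = 31
byte 2: d1 xor 39 = e8
byte 3: ea xor 39 = d3
byte 4: cd xor 39 = f4
byte 5: b4 xor 39 = 8d
byte 6: 64 xor 39 = 5d
byte 7: 9b xor 39 = a2
byte 8: db xor 39 = e2
byte 9: 87 xor 39 = be
byte 10: d6 xor 39 = ef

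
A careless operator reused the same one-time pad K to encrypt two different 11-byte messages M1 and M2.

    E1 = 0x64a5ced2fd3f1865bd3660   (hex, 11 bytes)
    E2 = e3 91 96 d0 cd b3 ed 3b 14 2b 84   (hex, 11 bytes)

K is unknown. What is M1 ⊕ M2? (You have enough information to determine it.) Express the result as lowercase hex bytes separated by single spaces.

87 34 58 02 30 8c f5 5e a9 1d e4

E1 ⊕ E2 = (M1 ⊕ K) ⊕ (M2 ⊕ K) = M1 ⊕ M2 — the shared key cancels under XOR.
64 ^ e3 = 87
a5 ^ 91 = 34
ce ^ 96 = 58
d2 ^ d0 = 02
fd ^ cd = 30
3f ^ b3 = 8c
18 ^ ed = f5
65 ^ 3b = 5e
bd ^ 14 = a9
36 ^ 2b = 1d
60 ^ 84 = e4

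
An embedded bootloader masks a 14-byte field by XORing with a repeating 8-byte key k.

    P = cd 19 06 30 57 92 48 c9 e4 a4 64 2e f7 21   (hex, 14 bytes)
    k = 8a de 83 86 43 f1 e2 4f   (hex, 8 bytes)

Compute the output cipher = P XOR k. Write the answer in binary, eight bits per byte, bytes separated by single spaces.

The 8-byte key repeats, so the effective keystream is 8a de 83 86 43 f1 e2 4f 8a de 83 86 43 f1.
byte 0: cd XOR 8a = 47
byte 1: 19 XOR de = c7
byte 2: 06 XOR 83 = 85
byte 3: 30 XOR 86 = b6
byte 4: 57 XOR 43 = 14
byte 5: 92 XOR f1 = 63
byte 6: 48 XOR e2 = aa
byte 7: c9 XOR 4f = 86
byte 8: e4 XOR 8a = 6e
byte 9: a4 XOR de = 7a
byte 10: 64 XOR 83 = e7
byte 11: 2e XOR 86 = a8
byte 12: f7 XOR 43 = b4
byte 13: 21 XOR f1 = d0

01000111 11000111 10000101 10110110 00010100 01100011 10101010 10000110 01101110 01111010 11100111 10101000 10110100 11010000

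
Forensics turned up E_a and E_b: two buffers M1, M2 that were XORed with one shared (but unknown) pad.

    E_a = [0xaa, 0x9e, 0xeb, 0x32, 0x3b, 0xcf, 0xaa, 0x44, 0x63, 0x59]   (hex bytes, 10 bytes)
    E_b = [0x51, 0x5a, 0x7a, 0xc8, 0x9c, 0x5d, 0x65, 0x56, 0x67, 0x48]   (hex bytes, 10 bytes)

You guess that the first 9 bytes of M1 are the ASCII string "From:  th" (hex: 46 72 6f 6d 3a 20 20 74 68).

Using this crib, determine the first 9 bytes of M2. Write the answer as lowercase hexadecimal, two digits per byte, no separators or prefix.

bdb6fe979db2ef666c

First, E_a ⊕ E_b = (M1 ⊕ K) ⊕ (M2 ⊕ K) = M1 ⊕ M2, so the key drops out. Then M2 = (M1 ⊕ M2) ⊕ M1 over the first 9 bytes.
byte 0: (aa XOR 51) XOR 46 = fb XOR 46 = bd
byte 1: (9e XOR 5a) XOR 72 = c4 XOR 72 = b6
byte 2: (eb XOR 7a) XOR 6f = 91 XOR 6f = fe
byte 3: (32 XOR c8) XOR 6d = fa XOR 6d = 97
byte 4: (3b XOR 9c) XOR 3a = a7 XOR 3a = 9d
byte 5: (cf XOR 5d) XOR 20 = 92 XOR 20 = b2
byte 6: (aa XOR 65) XOR 20 = cf XOR 20 = ef
byte 7: (44 XOR 56) XOR 74 = 12 XOR 74 = 66
byte 8: (63 XOR 67) XOR 68 = 04 XOR 68 = 6c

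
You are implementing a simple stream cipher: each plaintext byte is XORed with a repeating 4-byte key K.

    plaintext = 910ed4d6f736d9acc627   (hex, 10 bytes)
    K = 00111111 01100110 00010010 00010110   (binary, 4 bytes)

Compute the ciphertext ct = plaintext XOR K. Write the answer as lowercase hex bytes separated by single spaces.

The 4-byte key repeats, so the effective keystream is 3f 66 12 16 3f 66 12 16 3f 66.
byte 0: 91 xor 3f = ae
byte 1: 0e xor 66 = 68
byte 2: d4 xor 12 = c6
byte 3: d6 xor 16 = c0
byte 4: f7 xor 3f = c8
byte 5: 36 xor 66 = 50
byte 6: d9 xor 12 = cb
byte 7: ac xor 16 = ba
byte 8: c6 xor 3f = f9
byte 9: 27 xor 66 = 41

ae 68 c6 c0 c8 50 cb ba f9 41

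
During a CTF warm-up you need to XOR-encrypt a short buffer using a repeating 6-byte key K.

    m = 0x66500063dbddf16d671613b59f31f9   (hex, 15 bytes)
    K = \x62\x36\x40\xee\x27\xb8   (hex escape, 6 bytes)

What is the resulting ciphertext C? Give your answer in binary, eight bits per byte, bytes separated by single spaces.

00000100 01100110 01000000 10001101 11111100 01100101 10010011 01011011 00100111 11111000 00110100 00001101 11111101 00000111 10111001

The 6-byte key repeats, so the effective keystream is 62 36 40 ee 27 b8 62 36 40 ee 27 b8 62 36 40.
byte 0: 66 ^ 62 = 04
byte 1: 50 ^ 36 = 66
byte 2: 00 ^ 40 = 40
byte 3: 63 ^ ee = 8d
byte 4: db ^ 27 = fc
byte 5: dd ^ b8 = 65
byte 6: f1 ^ 62 = 93
byte 7: 6d ^ 36 = 5b
byte 8: 67 ^ 40 = 27
byte 9: 16 ^ ee = f8
byte 10: 13 ^ 27 = 34
byte 11: b5 ^ b8 = 0d
byte 12: 9f ^ 62 = fd
byte 13: 31 ^ 36 = 07
byte 14: f9 ^ 40 = b9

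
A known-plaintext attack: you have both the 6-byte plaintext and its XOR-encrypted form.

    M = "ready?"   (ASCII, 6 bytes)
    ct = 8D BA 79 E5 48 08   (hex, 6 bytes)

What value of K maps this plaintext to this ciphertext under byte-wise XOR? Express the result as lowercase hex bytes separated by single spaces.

Since ct = M ⊕ K, XORing both sides with M gives K = M ⊕ ct.
72 ⊕ 8d = ff
65 ⊕ ba = df
61 ⊕ 79 = 18
64 ⊕ e5 = 81
79 ⊕ 48 = 31
3f ⊕ 08 = 37

ff df 18 81 31 37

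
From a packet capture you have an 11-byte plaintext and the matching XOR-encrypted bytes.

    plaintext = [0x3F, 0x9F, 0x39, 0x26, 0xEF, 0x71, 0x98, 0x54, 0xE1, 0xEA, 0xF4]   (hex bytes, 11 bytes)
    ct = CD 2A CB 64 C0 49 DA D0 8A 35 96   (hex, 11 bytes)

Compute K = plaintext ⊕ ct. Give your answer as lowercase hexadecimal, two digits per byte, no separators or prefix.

Since ct = plaintext ⊕ K, XORing both sides with plaintext gives K = plaintext ⊕ ct.
byte 0: 3f xor cd = f2
byte 1: 9f xor 2a = b5
byte 2: 39 xor cb = f2
byte 3: 26 xor 64 = 42
byte 4: ef xor c0 = 2f
byte 5: 71 xor 49 = 38
byte 6: 98 xor da = 42
byte 7: 54 xor d0 = 84
byte 8: e1 xor 8a = 6b
byte 9: ea xor 35 = df
byte 10: f4 xor 96 = 62

f2b5f2422f3842846bdf62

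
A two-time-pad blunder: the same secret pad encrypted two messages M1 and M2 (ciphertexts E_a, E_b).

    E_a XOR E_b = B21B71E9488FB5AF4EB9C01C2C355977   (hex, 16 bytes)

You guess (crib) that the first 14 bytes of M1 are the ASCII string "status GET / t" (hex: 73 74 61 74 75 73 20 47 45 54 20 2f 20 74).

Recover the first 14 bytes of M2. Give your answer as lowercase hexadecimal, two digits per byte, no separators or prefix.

c16f109d3dfc95e80bede0330c41

Since E_a ⊕ E_b = M1 ⊕ M2, XORing with the guessed M1 bytes yields the corresponding M2 bytes: M2 = (E_a ⊕ E_b) ⊕ M1.
byte 0: b2 XOR 73 = c1
byte 1: 1b XOR 74 = 6f
byte 2: 71 XOR 61 = 10
byte 3: e9 XOR 74 = 9d
byte 4: 48 XOR 75 = 3d
byte 5: 8f XOR 73 = fc
byte 6: b5 XOR 20 = 95
byte 7: af XOR 47 = e8
byte 8: 4e XOR 45 = 0b
byte 9: b9 XOR 54 = ed
byte 10: c0 XOR 20 = e0
byte 11: 1c XOR 2f = 33
byte 12: 2c XOR 20 = 0c
byte 13: 35 XOR 74 = 41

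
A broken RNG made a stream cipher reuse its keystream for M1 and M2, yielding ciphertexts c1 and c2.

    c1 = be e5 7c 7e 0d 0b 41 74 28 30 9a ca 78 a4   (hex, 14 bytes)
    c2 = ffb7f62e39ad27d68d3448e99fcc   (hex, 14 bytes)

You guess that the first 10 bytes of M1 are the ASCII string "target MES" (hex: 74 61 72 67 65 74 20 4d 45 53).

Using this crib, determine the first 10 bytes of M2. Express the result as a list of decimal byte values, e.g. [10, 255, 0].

[53, 51, 248, 55, 81, 210, 70, 239, 224, 87]

First, c1 ⊕ c2 = (M1 ⊕ K) ⊕ (M2 ⊕ K) = M1 ⊕ M2, so the key drops out. Then M2 = (M1 ⊕ M2) ⊕ M1 over the first 10 bytes.
byte 0: (be XOR ff) XOR 74 = 41 XOR 74 = 35
byte 1: (e5 XOR b7) XOR 61 = 52 XOR 61 = 33
byte 2: (7c XOR f6) XOR 72 = 8a XOR 72 = f8
byte 3: (7e XOR 2e) XOR 67 = 50 XOR 67 = 37
byte 4: (0d XOR 39) XOR 65 = 34 XOR 65 = 51
byte 5: (0b XOR ad) XOR 74 = a6 XOR 74 = d2
byte 6: (41 XOR 27) XOR 20 = 66 XOR 20 = 46
byte 7: (74 XOR d6) XOR 4d = a2 XOR 4d = ef
byte 8: (28 XOR 8d) XOR 45 = a5 XOR 45 = e0
byte 9: (30 XOR 34) XOR 53 = 04 XOR 53 = 57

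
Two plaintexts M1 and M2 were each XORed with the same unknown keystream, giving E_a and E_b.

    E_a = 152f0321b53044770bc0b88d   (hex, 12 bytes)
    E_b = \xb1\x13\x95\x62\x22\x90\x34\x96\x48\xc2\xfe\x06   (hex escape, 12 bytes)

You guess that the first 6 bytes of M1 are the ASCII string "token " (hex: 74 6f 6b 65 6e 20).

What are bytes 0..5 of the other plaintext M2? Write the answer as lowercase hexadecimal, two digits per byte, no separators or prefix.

d053fd26f980

First, E_a ⊕ E_b = (M1 ⊕ K) ⊕ (M2 ⊕ K) = M1 ⊕ M2, so the key drops out. Then M2 = (M1 ⊕ M2) ⊕ M1 over the first 6 bytes.
byte 0: (15 ^ b1) ^ 74 = a4 ^ 74 = d0
byte 1: (2f ^ 13) ^ 6f = 3c ^ 6f = 53
byte 2: (03 ^ 95) ^ 6b = 96 ^ 6b = fd
byte 3: (21 ^ 62) ^ 65 = 43 ^ 65 = 26
byte 4: (b5 ^ 22) ^ 6e = 97 ^ 6e = f9
byte 5: (30 ^ 90) ^ 20 = a0 ^ 20 = 80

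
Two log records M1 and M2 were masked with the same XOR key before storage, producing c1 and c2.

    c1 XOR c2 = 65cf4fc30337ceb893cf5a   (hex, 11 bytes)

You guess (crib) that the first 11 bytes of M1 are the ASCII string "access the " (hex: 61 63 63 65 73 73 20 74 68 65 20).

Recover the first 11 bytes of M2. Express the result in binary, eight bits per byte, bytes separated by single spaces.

00000100 10101100 00101100 10100110 01110000 01000100 11101110 11001100 11111011 10101010 01111010

Since c1 ⊕ c2 = M1 ⊕ M2, XORing with the guessed M1 bytes yields the corresponding M2 bytes: M2 = (c1 ⊕ c2) ⊕ M1.
101 XOR  97 =   4
207 XOR  99 = 172
 79 XOR  99 =  44
195 XOR 101 = 166
  3 XOR 115 = 112
 55 XOR 115 =  68
206 XOR  32 = 238
184 XOR 116 = 204
147 XOR 104 = 251
207 XOR 101 = 170
 90 XOR  32 = 122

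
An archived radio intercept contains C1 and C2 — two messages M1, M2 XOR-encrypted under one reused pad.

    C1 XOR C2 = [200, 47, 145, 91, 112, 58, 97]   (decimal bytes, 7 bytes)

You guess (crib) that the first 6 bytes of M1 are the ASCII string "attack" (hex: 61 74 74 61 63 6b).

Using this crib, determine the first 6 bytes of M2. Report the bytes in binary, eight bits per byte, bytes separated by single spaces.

10101001 01011011 11100101 00111010 00010011 01010001

Since C1 ⊕ C2 = M1 ⊕ M2, XORing with the guessed M1 bytes yields the corresponding M2 bytes: M2 = (C1 ⊕ C2) ⊕ M1.
byte 0: c8 ⊕ 61 = a9
byte 1: 2f ⊕ 74 = 5b
byte 2: 91 ⊕ 74 = e5
byte 3: 5b ⊕ 61 = 3a
byte 4: 70 ⊕ 63 = 13
byte 5: 3a ⊕ 6b = 51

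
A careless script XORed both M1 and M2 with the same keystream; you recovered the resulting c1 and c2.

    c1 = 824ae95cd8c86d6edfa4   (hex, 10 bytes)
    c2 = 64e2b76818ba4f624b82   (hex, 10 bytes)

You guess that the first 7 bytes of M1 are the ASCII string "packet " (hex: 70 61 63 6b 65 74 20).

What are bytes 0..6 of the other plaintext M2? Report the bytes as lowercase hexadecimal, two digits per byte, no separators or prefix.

First, c1 ⊕ c2 = (M1 ⊕ K) ⊕ (M2 ⊕ K) = M1 ⊕ M2, so the key drops out. Then M2 = (M1 ⊕ M2) ⊕ M1 over the first 7 bytes.
byte 0: (82 XOR 64) XOR 70 = e6 XOR 70 = 96
byte 1: (4a XOR e2) XOR 61 = a8 XOR 61 = c9
byte 2: (e9 XOR b7) XOR 63 = 5e XOR 63 = 3d
byte 3: (5c XOR 68) XOR 6b = 34 XOR 6b = 5f
byte 4: (d8 XOR 18) XOR 65 = c0 XOR 65 = a5
byte 5: (c8 XOR ba) XOR 74 = 72 XOR 74 = 06
byte 6: (6d XOR 4f) XOR 20 = 22 XOR 20 = 02

96c93d5fa50602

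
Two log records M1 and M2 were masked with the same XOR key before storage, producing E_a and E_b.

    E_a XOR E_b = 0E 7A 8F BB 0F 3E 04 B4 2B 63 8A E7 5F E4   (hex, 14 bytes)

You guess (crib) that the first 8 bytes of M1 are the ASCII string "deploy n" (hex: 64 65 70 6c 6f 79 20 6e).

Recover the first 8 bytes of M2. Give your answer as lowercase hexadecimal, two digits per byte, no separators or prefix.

Since E_a ⊕ E_b = M1 ⊕ M2, XORing with the guessed M1 bytes yields the corresponding M2 bytes: M2 = (E_a ⊕ E_b) ⊕ M1.
byte 0: 0e ⊕ 64 = 6a
byte 1: 7a ⊕ 65 = 1f
byte 2: 8f ⊕ 70 = ff
byte 3: bb ⊕ 6c = d7
byte 4: 0f ⊕ 6f = 60
byte 5: 3e ⊕ 79 = 47
byte 6: 04 ⊕ 20 = 24
byte 7: b4 ⊕ 6e = da

6a1fffd7604724da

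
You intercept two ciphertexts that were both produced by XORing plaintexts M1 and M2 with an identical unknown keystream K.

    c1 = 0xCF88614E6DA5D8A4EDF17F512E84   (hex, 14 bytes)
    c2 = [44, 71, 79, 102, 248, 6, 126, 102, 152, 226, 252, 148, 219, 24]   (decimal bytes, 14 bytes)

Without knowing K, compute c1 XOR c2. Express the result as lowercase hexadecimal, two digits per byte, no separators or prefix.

e3cf2e2895a3a6c2751383c5f59c

c1 ⊕ c2 = (M1 ⊕ K) ⊕ (M2 ⊕ K) = M1 ⊕ M2 — the shared key cancels under XOR.
byte 0: cf XOR 2c = e3
byte 1: 88 XOR 47 = cf
byte 2: 61 XOR 4f = 2e
byte 3: 4e XOR 66 = 28
byte 4: 6d XOR f8 = 95
byte 5: a5 XOR 06 = a3
byte 6: d8 XOR 7e = a6
byte 7: a4 XOR 66 = c2
byte 8: ed XOR 98 = 75
byte 9: f1 XOR e2 = 13
byte 10: 7f XOR fc = 83
byte 11: 51 XOR 94 = c5
byte 12: 2e XOR db = f5
byte 13: 84 XOR 18 = 9c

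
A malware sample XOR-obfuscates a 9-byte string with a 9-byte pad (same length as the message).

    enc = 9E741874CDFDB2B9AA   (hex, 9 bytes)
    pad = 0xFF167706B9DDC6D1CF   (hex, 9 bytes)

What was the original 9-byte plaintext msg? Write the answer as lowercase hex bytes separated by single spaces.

61 62 6f 72 74 20 74 68 65

158 xor 255 =  97
116 xor  22 =  98
 24 xor 119 = 111
116 xor   6 = 114
205 xor 185 = 116
253 xor 221 =  32
178 xor 198 = 116
185 xor 209 = 104
170 xor 207 = 101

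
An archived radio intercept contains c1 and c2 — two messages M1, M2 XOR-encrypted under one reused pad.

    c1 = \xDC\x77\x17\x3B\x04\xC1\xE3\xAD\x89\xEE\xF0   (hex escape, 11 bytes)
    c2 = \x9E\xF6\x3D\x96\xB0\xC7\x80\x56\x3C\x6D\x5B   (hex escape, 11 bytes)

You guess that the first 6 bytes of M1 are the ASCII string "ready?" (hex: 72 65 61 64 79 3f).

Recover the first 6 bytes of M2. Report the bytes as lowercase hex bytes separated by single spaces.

First, c1 ⊕ c2 = (M1 ⊕ K) ⊕ (M2 ⊕ K) = M1 ⊕ M2, so the key drops out. Then M2 = (M1 ⊕ M2) ⊕ M1 over the first 6 bytes.
byte 0: (dc ^ 9e) ^ 72 = 42 ^ 72 = 30
byte 1: (77 ^ f6) ^ 65 = 81 ^ 65 = e4
byte 2: (17 ^ 3d) ^ 61 = 2a ^ 61 = 4b
byte 3: (3b ^ 96) ^ 64 = ad ^ 64 = c9
byte 4: (04 ^ b0) ^ 79 = b4 ^ 79 = cd
byte 5: (c1 ^ c7) ^ 3f = 06 ^ 3f = 39

30 e4 4b c9 cd 39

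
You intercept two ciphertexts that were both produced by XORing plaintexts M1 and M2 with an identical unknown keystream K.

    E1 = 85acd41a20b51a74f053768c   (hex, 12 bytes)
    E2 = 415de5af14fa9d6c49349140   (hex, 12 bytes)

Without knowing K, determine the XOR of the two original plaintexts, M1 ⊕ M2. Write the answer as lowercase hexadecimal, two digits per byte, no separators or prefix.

E1 ⊕ E2 = (M1 ⊕ K) ⊕ (M2 ⊕ K) = M1 ⊕ M2 — the shared key cancels under XOR.
133 ⊕  65 = 196
172 ⊕  93 = 241
212 ⊕ 229 =  49
 26 ⊕ 175 = 181
 32 ⊕  20 =  52
181 ⊕ 250 =  79
 26 ⊕ 157 = 135
116 ⊕ 108 =  24
240 ⊕  73 = 185
 83 ⊕  52 = 103
118 ⊕ 145 = 231
140 ⊕  64 = 204

c4f131b5344f8718b967e7cc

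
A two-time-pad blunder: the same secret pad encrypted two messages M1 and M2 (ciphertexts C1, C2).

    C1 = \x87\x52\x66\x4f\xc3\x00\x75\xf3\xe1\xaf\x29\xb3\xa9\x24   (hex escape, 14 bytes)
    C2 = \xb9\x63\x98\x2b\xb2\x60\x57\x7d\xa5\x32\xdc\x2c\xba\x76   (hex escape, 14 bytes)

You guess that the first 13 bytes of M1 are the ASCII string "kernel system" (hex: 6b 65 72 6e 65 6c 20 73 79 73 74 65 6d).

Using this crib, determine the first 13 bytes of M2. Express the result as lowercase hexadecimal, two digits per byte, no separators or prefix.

First, C1 ⊕ C2 = (M1 ⊕ K) ⊕ (M2 ⊕ K) = M1 ⊕ M2, so the key drops out. Then M2 = (M1 ⊕ M2) ⊕ M1 over the first 13 bytes.
byte 0: (87 ^ b9) ^ 6b = 3e ^ 6b = 55
byte 1: (52 ^ 63) ^ 65 = 31 ^ 65 = 54
byte 2: (66 ^ 98) ^ 72 = fe ^ 72 = 8c
byte 3: (4f ^ 2b) ^ 6e = 64 ^ 6e = 0a
byte 4: (c3 ^ b2) ^ 65 = 71 ^ 65 = 14
byte 5: (00 ^ 60) ^ 6c = 60 ^ 6c = 0c
byte 6: (75 ^ 57) ^ 20 = 22 ^ 20 = 02
byte 7: (f3 ^ 7d) ^ 73 = 8e ^ 73 = fd
byte 8: (e1 ^ a5) ^ 79 = 44 ^ 79 = 3d
byte 9: (af ^ 32) ^ 73 = 9d ^ 73 = ee
byte 10: (29 ^ dc) ^ 74 = f5 ^ 74 = 81
byte 11: (b3 ^ 2c) ^ 65 = 9f ^ 65 = fa
byte 12: (a9 ^ ba) ^ 6d = 13 ^ 6d = 7e

55548c0a140c02fd3dee81fa7e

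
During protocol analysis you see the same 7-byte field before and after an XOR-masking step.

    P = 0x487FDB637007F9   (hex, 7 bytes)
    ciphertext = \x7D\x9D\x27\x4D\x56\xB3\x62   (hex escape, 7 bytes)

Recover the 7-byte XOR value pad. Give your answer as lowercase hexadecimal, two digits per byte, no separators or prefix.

35e2fc2e26b49b

Since ciphertext = P ⊕ pad, XORing both sides with P gives pad = P ⊕ ciphertext.
48 XOR 7d = 35
7f XOR 9d = e2
db XOR 27 = fc
63 XOR 4d = 2e
70 XOR 56 = 26
07 XOR b3 = b4
f9 XOR 62 = 9b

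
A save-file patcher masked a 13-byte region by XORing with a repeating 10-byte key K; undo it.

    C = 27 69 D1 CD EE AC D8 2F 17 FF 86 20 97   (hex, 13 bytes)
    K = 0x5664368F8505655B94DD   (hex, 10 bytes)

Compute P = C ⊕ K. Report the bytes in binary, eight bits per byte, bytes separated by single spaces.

The 10-byte key repeats, so the effective keystream is 56 64 36 8f 85 05 65 5b 94 dd 56 64 36.
byte 0: 27 ^ 56 = 71
byte 1: 69 ^ 64 = 0d
byte 2: d1 ^ 36 = e7
byte 3: cd ^ 8f = 42
byte 4: ee ^ 85 = 6b
byte 5: ac ^ 05 = a9
byte 6: d8 ^ 65 = bd
byte 7: 2f ^ 5b = 74
byte 8: 17 ^ 94 = 83
byte 9: ff ^ dd = 22
byte 10: 86 ^ 56 = d0
byte 11: 20 ^ 64 = 44
byte 12: 97 ^ 36 = a1

01110001 00001101 11100111 01000010 01101011 10101001 10111101 01110100 10000011 00100010 11010000 01000100 10100001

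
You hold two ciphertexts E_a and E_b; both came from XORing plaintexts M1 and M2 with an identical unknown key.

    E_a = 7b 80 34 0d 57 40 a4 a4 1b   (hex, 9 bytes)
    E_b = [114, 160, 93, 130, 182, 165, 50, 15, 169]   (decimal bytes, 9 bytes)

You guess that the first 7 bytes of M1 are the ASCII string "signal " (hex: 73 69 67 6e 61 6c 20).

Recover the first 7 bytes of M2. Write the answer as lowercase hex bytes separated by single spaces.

First, E_a ⊕ E_b = (M1 ⊕ K) ⊕ (M2 ⊕ K) = M1 ⊕ M2, so the key drops out. Then M2 = (M1 ⊕ M2) ⊕ M1 over the first 7 bytes.
byte 0: (7b xor 72) xor 73 = 09 xor 73 = 7a
byte 1: (80 xor a0) xor 69 = 20 xor 69 = 49
byte 2: (34 xor 5d) xor 67 = 69 xor 67 = 0e
byte 3: (0d xor 82) xor 6e = 8f xor 6e = e1
byte 4: (57 xor b6) xor 61 = e1 xor 61 = 80
byte 5: (40 xor a5) xor 6c = e5 xor 6c = 89
byte 6: (a4 xor 32) xor 20 = 96 xor 20 = b6

7a 49 0e e1 80 89 b6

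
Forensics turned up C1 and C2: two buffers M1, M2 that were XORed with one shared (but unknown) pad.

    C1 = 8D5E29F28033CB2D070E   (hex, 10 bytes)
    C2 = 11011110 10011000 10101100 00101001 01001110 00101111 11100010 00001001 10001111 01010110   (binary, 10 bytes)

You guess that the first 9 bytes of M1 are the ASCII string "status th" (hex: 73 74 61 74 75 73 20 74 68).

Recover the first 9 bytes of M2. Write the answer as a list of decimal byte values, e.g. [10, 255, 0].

[32, 178, 228, 175, 187, 111, 9, 80, 224]

First, C1 ⊕ C2 = (M1 ⊕ K) ⊕ (M2 ⊕ K) = M1 ⊕ M2, so the key drops out. Then M2 = (M1 ⊕ M2) ⊕ M1 over the first 9 bytes.
byte 0: (8d ⊕ de) ⊕ 73 = 53 ⊕ 73 = 20
byte 1: (5e ⊕ 98) ⊕ 74 = c6 ⊕ 74 = b2
byte 2: (29 ⊕ ac) ⊕ 61 = 85 ⊕ 61 = e4
byte 3: (f2 ⊕ 29) ⊕ 74 = db ⊕ 74 = af
byte 4: (80 ⊕ 4e) ⊕ 75 = ce ⊕ 75 = bb
byte 5: (33 ⊕ 2f) ⊕ 73 = 1c ⊕ 73 = 6f
byte 6: (cb ⊕ e2) ⊕ 20 = 29 ⊕ 20 = 09
byte 7: (2d ⊕ 09) ⊕ 74 = 24 ⊕ 74 = 50
byte 8: (07 ⊕ 8f) ⊕ 68 = 88 ⊕ 68 = e0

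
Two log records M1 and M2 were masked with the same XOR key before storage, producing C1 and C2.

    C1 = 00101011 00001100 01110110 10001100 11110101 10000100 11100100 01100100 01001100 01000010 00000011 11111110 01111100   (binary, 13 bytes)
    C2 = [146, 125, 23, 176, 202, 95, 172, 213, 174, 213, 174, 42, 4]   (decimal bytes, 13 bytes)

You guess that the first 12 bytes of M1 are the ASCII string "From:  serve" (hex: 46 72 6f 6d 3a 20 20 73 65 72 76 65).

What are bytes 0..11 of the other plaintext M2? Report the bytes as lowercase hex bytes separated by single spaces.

ff 03 0e 51 05 fb 68 c2 87 e5 db b1

First, C1 ⊕ C2 = (M1 ⊕ K) ⊕ (M2 ⊕ K) = M1 ⊕ M2, so the key drops out. Then M2 = (M1 ⊕ M2) ⊕ M1 over the first 12 bytes.
byte 0: (2b ^ 92) ^ 46 = b9 ^ 46 = ff
byte 1: (0c ^ 7d) ^ 72 = 71 ^ 72 = 03
byte 2: (76 ^ 17) ^ 6f = 61 ^ 6f = 0e
byte 3: (8c ^ b0) ^ 6d = 3c ^ 6d = 51
byte 4: (f5 ^ ca) ^ 3a = 3f ^ 3a = 05
byte 5: (84 ^ 5f) ^ 20 = db ^ 20 = fb
byte 6: (e4 ^ ac) ^ 20 = 48 ^ 20 = 68
byte 7: (64 ^ d5) ^ 73 = b1 ^ 73 = c2
byte 8: (4c ^ ae) ^ 65 = e2 ^ 65 = 87
byte 9: (42 ^ d5) ^ 72 = 97 ^ 72 = e5
byte 10: (03 ^ ae) ^ 76 = ad ^ 76 = db
byte 11: (fe ^ 2a) ^ 65 = d4 ^ 65 = b1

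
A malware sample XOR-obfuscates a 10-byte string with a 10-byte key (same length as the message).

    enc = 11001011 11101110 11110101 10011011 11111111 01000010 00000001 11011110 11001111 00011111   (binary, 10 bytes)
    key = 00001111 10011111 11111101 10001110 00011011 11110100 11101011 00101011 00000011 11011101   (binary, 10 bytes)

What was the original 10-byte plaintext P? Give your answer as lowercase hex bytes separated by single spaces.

c4 71 08 15 e4 b6 ea f5 cc c2

XOR is its own inverse, so applying the key byte-wise gives the result directly.
203 ^  15 = 196
238 ^ 159 = 113
245 ^ 253 =   8
155 ^ 142 =  21
255 ^  27 = 228
 66 ^ 244 = 182
  1 ^ 235 = 234
222 ^  43 = 245
207 ^   3 = 204
 31 ^ 221 = 194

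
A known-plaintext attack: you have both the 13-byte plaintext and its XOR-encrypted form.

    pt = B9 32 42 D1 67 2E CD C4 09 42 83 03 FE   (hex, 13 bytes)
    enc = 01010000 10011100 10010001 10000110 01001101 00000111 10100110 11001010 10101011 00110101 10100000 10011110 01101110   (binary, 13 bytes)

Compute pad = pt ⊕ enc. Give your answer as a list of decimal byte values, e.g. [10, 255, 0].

[233, 174, 211, 87, 42, 41, 107, 14, 162, 119, 35, 157, 144]

Since enc = pt ⊕ pad, XORing both sides with pt gives pad = pt ⊕ enc.
185 ⊕  80 = 233
 50 ⊕ 156 = 174
 66 ⊕ 145 = 211
209 ⊕ 134 =  87
103 ⊕  77 =  42
 46 ⊕   7 =  41
205 ⊕ 166 = 107
196 ⊕ 202 =  14
  9 ⊕ 171 = 162
 66 ⊕  53 = 119
131 ⊕ 160 =  35
  3 ⊕ 158 = 157
254 ⊕ 110 = 144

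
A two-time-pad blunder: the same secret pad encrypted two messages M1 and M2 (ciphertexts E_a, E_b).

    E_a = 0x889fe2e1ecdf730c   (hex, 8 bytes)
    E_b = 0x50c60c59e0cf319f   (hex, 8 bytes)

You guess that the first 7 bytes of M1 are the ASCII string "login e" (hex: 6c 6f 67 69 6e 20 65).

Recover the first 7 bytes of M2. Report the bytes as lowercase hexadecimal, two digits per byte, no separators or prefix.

b43689d1623027

First, E_a ⊕ E_b = (M1 ⊕ K) ⊕ (M2 ⊕ K) = M1 ⊕ M2, so the key drops out. Then M2 = (M1 ⊕ M2) ⊕ M1 over the first 7 bytes.
byte 0: (88 XOR 50) XOR 6c = d8 XOR 6c = b4
byte 1: (9f XOR c6) XOR 6f = 59 XOR 6f = 36
byte 2: (e2 XOR 0c) XOR 67 = ee XOR 67 = 89
byte 3: (e1 XOR 59) XOR 69 = b8 XOR 69 = d1
byte 4: (ec XOR e0) XOR 6e = 0c XOR 6e = 62
byte 5: (df XOR cf) XOR 20 = 10 XOR 20 = 30
byte 6: (73 XOR 31) XOR 65 = 42 XOR 65 = 27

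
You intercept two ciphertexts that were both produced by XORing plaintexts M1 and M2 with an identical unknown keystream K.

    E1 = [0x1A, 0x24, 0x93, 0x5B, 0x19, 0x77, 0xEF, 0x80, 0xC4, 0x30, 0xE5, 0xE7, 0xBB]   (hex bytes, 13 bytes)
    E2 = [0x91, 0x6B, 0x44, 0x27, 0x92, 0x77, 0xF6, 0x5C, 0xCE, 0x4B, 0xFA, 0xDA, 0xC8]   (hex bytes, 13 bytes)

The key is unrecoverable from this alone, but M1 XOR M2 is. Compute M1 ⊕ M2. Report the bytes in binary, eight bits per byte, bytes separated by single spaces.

10001011 01001111 11010111 01111100 10001011 00000000 00011001 11011100 00001010 01111011 00011111 00111101 01110011

E1 ⊕ E2 = (M1 ⊕ K) ⊕ (M2 ⊕ K) = M1 ⊕ M2 — the shared key cancels under XOR.
1a XOR 91 = 8b
24 XOR 6b = 4f
93 XOR 44 = d7
5b XOR 27 = 7c
19 XOR 92 = 8b
77 XOR 77 = 00
ef XOR f6 = 19
80 XOR 5c = dc
c4 XOR ce = 0a
30 XOR 4b = 7b
e5 XOR fa = 1f
e7 XOR da = 3d
bb XOR c8 = 73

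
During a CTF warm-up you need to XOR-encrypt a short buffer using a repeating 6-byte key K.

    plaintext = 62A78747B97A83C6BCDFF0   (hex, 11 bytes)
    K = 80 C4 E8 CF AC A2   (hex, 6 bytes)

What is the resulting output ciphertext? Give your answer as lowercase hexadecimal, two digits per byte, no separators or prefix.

e2636f8815d8030254105c

The 6-byte key repeats, so the effective keystream is 80 c4 e8 cf ac a2 80 c4 e8 cf ac.
byte 0: 62 ⊕ 80 = e2
byte 1: a7 ⊕ c4 = 63
byte 2: 87 ⊕ e8 = 6f
byte 3: 47 ⊕ cf = 88
byte 4: b9 ⊕ ac = 15
byte 5: 7a ⊕ a2 = d8
byte 6: 83 ⊕ 80 = 03
byte 7: c6 ⊕ c4 = 02
byte 8: bc ⊕ e8 = 54
byte 9: df ⊕ cf = 10
byte 10: f0 ⊕ ac = 5c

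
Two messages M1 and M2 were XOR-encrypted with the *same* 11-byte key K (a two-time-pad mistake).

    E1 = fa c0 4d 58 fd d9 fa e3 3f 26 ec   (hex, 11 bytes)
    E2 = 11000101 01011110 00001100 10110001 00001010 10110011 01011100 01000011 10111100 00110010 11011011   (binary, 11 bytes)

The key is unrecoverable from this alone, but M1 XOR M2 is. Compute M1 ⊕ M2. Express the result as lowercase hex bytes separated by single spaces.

3f 9e 41 e9 f7 6a a6 a0 83 14 37

E1 ⊕ E2 = (M1 ⊕ K) ⊕ (M2 ⊕ K) = M1 ⊕ M2 — the shared key cancels under XOR.
250 XOR 197 =  63
192 XOR  94 = 158
 77 XOR  12 =  65
 88 XOR 177 = 233
253 XOR  10 = 247
217 XOR 179 = 106
250 XOR  92 = 166
227 XOR  67 = 160
 63 XOR 188 = 131
 38 XOR  50 =  20
236 XOR 219 =  55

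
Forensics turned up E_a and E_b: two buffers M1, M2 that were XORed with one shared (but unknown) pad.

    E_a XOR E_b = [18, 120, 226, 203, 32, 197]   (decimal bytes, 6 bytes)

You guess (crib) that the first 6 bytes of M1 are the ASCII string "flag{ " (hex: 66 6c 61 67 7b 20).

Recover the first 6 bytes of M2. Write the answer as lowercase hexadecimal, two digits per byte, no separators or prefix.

741483ac5be5

Since E_a ⊕ E_b = M1 ⊕ M2, XORing with the guessed M1 bytes yields the corresponding M2 bytes: M2 = (E_a ⊕ E_b) ⊕ M1.
byte 0: 12 ^ 66 = 74
byte 1: 78 ^ 6c = 14
byte 2: e2 ^ 61 = 83
byte 3: cb ^ 67 = ac
byte 4: 20 ^ 7b = 5b
byte 5: c5 ^ 20 = e5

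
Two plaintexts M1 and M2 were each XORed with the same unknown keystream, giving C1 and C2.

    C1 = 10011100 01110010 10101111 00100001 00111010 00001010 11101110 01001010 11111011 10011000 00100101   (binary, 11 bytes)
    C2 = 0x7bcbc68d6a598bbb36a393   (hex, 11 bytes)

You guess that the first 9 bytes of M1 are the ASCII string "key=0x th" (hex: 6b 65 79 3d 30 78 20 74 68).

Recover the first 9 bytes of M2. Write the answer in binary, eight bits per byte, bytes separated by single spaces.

First, C1 ⊕ C2 = (M1 ⊕ K) ⊕ (M2 ⊕ K) = M1 ⊕ M2, so the key drops out. Then M2 = (M1 ⊕ M2) ⊕ M1 over the first 9 bytes.
byte 0: (9c XOR 7b) XOR 6b = e7 XOR 6b = 8c
byte 1: (72 XOR cb) XOR 65 = b9 XOR 65 = dc
byte 2: (af XOR c6) XOR 79 = 69 XOR 79 = 10
byte 3: (21 XOR 8d) XOR 3d = ac XOR 3d = 91
byte 4: (3a XOR 6a) XOR 30 = 50 XOR 30 = 60
byte 5: (0a XOR 59) XOR 78 = 53 XOR 78 = 2b
byte 6: (ee XOR 8b) XOR 20 = 65 XOR 20 = 45
byte 7: (4a XOR bb) XOR 74 = f1 XOR 74 = 85
byte 8: (fb XOR 36) XOR 68 = cd XOR 68 = a5

10001100 11011100 00010000 10010001 01100000 00101011 01000101 10000101 10100101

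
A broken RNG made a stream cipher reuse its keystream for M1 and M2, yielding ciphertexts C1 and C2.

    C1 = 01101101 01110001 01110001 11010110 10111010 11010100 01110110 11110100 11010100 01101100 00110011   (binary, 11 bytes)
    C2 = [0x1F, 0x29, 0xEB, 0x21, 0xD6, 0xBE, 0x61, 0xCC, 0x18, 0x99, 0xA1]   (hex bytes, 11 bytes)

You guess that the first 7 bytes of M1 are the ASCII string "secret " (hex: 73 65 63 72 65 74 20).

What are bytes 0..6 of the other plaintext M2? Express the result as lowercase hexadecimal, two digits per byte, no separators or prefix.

First, C1 ⊕ C2 = (M1 ⊕ K) ⊕ (M2 ⊕ K) = M1 ⊕ M2, so the key drops out. Then M2 = (M1 ⊕ M2) ⊕ M1 over the first 7 bytes.
byte 0: (6d ^ 1f) ^ 73 = 72 ^ 73 = 01
byte 1: (71 ^ 29) ^ 65 = 58 ^ 65 = 3d
byte 2: (71 ^ eb) ^ 63 = 9a ^ 63 = f9
byte 3: (d6 ^ 21) ^ 72 = f7 ^ 72 = 85
byte 4: (ba ^ d6) ^ 65 = 6c ^ 65 = 09
byte 5: (d4 ^ be) ^ 74 = 6a ^ 74 = 1e
byte 6: (76 ^ 61) ^ 20 = 17 ^ 20 = 37

013df985091e37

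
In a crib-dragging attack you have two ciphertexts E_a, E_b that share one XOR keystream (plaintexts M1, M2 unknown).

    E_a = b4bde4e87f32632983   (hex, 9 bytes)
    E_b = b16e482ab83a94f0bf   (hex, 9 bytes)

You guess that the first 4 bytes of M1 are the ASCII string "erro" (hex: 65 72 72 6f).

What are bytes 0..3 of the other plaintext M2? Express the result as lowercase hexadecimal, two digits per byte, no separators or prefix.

First, E_a ⊕ E_b = (M1 ⊕ K) ⊕ (M2 ⊕ K) = M1 ⊕ M2, so the key drops out. Then M2 = (M1 ⊕ M2) ⊕ M1 over the first 4 bytes.
byte 0: (b4 xor b1) xor 65 = 05 xor 65 = 60
byte 1: (bd xor 6e) xor 72 = d3 xor 72 = a1
byte 2: (e4 xor 48) xor 72 = ac xor 72 = de
byte 3: (e8 xor 2a) xor 6f = c2 xor 6f = ad

60a1dead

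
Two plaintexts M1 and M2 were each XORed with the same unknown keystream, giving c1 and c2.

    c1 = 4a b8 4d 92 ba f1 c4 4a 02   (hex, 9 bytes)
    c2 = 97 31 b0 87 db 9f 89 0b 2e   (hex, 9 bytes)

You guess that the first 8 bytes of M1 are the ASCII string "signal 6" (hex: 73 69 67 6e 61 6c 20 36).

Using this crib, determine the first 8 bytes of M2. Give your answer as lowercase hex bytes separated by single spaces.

First, c1 ⊕ c2 = (M1 ⊕ K) ⊕ (M2 ⊕ K) = M1 ⊕ M2, so the key drops out. Then M2 = (M1 ⊕ M2) ⊕ M1 over the first 8 bytes.
byte 0: (4a ⊕ 97) ⊕ 73 = dd ⊕ 73 = ae
byte 1: (b8 ⊕ 31) ⊕ 69 = 89 ⊕ 69 = e0
byte 2: (4d ⊕ b0) ⊕ 67 = fd ⊕ 67 = 9a
byte 3: (92 ⊕ 87) ⊕ 6e = 15 ⊕ 6e = 7b
byte 4: (ba ⊕ db) ⊕ 61 = 61 ⊕ 61 = 00
byte 5: (f1 ⊕ 9f) ⊕ 6c = 6e ⊕ 6c = 02
byte 6: (c4 ⊕ 89) ⊕ 20 = 4d ⊕ 20 = 6d
byte 7: (4a ⊕ 0b) ⊕ 36 = 41 ⊕ 36 = 77

ae e0 9a 7b 00 02 6d 77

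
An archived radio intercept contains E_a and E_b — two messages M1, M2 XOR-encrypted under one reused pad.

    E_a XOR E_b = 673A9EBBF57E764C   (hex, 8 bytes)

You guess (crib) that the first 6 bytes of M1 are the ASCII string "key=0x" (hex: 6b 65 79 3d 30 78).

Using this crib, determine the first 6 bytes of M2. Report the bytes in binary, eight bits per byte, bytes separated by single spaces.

00001100 01011111 11100111 10000110 11000101 00000110

Since E_a ⊕ E_b = M1 ⊕ M2, XORing with the guessed M1 bytes yields the corresponding M2 bytes: M2 = (E_a ⊕ E_b) ⊕ M1.
byte 0: 67 ⊕ 6b = 0c
byte 1: 3a ⊕ 65 = 5f
byte 2: 9e ⊕ 79 = e7
byte 3: bb ⊕ 3d = 86
byte 4: f5 ⊕ 30 = c5
byte 5: 7e ⊕ 78 = 06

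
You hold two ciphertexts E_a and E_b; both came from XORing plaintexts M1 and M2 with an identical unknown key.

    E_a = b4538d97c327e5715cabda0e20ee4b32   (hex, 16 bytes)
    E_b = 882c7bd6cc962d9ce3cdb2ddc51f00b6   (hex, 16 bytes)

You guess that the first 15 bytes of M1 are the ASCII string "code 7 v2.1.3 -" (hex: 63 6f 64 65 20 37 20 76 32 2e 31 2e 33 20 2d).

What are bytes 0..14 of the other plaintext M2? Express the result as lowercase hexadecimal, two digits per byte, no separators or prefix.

5f1092242f86e89b8d4859fdd6d166

First, E_a ⊕ E_b = (M1 ⊕ K) ⊕ (M2 ⊕ K) = M1 ⊕ M2, so the key drops out. Then M2 = (M1 ⊕ M2) ⊕ M1 over the first 15 bytes.
byte 0: (b4 XOR 88) XOR 63 = 3c XOR 63 = 5f
byte 1: (53 XOR 2c) XOR 6f = 7f XOR 6f = 10
byte 2: (8d XOR 7b) XOR 64 = f6 XOR 64 = 92
byte 3: (97 XOR d6) XOR 65 = 41 XOR 65 = 24
byte 4: (c3 XOR cc) XOR 20 = 0f XOR 20 = 2f
byte 5: (27 XOR 96) XOR 37 = b1 XOR 37 = 86
byte 6: (e5 XOR 2d) XOR 20 = c8 XOR 20 = e8
byte 7: (71 XOR 9c) XOR 76 = ed XOR 76 = 9b
byte 8: (5c XOR e3) XOR 32 = bf XOR 32 = 8d
byte 9: (ab XOR cd) XOR 2e = 66 XOR 2e = 48
byte 10: (da XOR b2) XOR 31 = 68 XOR 31 = 59
byte 11: (0e XOR dd) XOR 2e = d3 XOR 2e = fd
byte 12: (20 XOR c5) XOR 33 = e5 XOR 33 = d6
byte 13: (ee XOR 1f) XOR 20 = f1 XOR 20 = d1
byte 14: (4b XOR 00) XOR 2d = 4b XOR 2d = 66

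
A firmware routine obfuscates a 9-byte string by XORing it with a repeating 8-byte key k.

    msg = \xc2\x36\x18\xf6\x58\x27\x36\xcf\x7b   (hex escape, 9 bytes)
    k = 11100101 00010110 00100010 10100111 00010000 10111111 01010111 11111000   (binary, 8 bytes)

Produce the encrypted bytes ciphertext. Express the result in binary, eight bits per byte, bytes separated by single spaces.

The 8-byte key repeats, so the effective keystream is e5 16 22 a7 10 bf 57 f8 e5.
byte 0: c2 ⊕ e5 = 27
byte 1: 36 ⊕ 16 = 20
byte 2: 18 ⊕ 22 = 3a
byte 3: f6 ⊕ a7 = 51
byte 4: 58 ⊕ 10 = 48
byte 5: 27 ⊕ bf = 98
byte 6: 36 ⊕ 57 = 61
byte 7: cf ⊕ f8 = 37
byte 8: 7b ⊕ e5 = 9e

00100111 00100000 00111010 01010001 01001000 10011000 01100001 00110111 10011110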